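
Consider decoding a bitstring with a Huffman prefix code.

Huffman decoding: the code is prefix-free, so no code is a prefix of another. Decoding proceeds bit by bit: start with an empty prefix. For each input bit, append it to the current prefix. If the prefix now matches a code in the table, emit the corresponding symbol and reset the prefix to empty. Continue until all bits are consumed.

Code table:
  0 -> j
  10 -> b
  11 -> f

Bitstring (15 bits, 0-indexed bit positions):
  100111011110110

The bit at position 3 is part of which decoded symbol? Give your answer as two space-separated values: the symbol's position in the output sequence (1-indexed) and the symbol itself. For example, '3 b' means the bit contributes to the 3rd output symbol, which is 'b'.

Answer: 3 f

Derivation:
Bit 0: prefix='1' (no match yet)
Bit 1: prefix='10' -> emit 'b', reset
Bit 2: prefix='0' -> emit 'j', reset
Bit 3: prefix='1' (no match yet)
Bit 4: prefix='11' -> emit 'f', reset
Bit 5: prefix='1' (no match yet)
Bit 6: prefix='10' -> emit 'b', reset
Bit 7: prefix='1' (no match yet)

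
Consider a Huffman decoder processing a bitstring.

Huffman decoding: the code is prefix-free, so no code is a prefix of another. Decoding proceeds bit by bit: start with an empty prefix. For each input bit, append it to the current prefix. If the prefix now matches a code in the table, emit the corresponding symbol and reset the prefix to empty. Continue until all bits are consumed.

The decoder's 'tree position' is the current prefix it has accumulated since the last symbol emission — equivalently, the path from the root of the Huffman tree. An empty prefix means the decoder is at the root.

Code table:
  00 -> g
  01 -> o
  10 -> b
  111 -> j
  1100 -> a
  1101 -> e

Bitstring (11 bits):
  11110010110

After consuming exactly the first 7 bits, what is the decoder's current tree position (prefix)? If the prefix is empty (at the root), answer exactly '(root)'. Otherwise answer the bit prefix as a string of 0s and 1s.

Answer: (root)

Derivation:
Bit 0: prefix='1' (no match yet)
Bit 1: prefix='11' (no match yet)
Bit 2: prefix='111' -> emit 'j', reset
Bit 3: prefix='1' (no match yet)
Bit 4: prefix='10' -> emit 'b', reset
Bit 5: prefix='0' (no match yet)
Bit 6: prefix='01' -> emit 'o', reset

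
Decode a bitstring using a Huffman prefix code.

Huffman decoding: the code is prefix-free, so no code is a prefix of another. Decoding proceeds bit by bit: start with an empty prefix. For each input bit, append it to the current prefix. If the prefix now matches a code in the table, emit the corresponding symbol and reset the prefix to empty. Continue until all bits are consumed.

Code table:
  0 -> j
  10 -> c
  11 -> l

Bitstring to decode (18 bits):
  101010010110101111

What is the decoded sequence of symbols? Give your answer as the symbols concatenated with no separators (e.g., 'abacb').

Answer: cccjcljcll

Derivation:
Bit 0: prefix='1' (no match yet)
Bit 1: prefix='10' -> emit 'c', reset
Bit 2: prefix='1' (no match yet)
Bit 3: prefix='10' -> emit 'c', reset
Bit 4: prefix='1' (no match yet)
Bit 5: prefix='10' -> emit 'c', reset
Bit 6: prefix='0' -> emit 'j', reset
Bit 7: prefix='1' (no match yet)
Bit 8: prefix='10' -> emit 'c', reset
Bit 9: prefix='1' (no match yet)
Bit 10: prefix='11' -> emit 'l', reset
Bit 11: prefix='0' -> emit 'j', reset
Bit 12: prefix='1' (no match yet)
Bit 13: prefix='10' -> emit 'c', reset
Bit 14: prefix='1' (no match yet)
Bit 15: prefix='11' -> emit 'l', reset
Bit 16: prefix='1' (no match yet)
Bit 17: prefix='11' -> emit 'l', reset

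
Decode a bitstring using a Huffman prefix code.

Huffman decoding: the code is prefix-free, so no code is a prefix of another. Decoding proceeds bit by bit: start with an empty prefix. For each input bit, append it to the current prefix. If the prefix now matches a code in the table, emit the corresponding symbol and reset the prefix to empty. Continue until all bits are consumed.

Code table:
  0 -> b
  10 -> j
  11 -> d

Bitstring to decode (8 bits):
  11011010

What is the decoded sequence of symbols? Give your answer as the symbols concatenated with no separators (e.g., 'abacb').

Answer: dbdbj

Derivation:
Bit 0: prefix='1' (no match yet)
Bit 1: prefix='11' -> emit 'd', reset
Bit 2: prefix='0' -> emit 'b', reset
Bit 3: prefix='1' (no match yet)
Bit 4: prefix='11' -> emit 'd', reset
Bit 5: prefix='0' -> emit 'b', reset
Bit 6: prefix='1' (no match yet)
Bit 7: prefix='10' -> emit 'j', reset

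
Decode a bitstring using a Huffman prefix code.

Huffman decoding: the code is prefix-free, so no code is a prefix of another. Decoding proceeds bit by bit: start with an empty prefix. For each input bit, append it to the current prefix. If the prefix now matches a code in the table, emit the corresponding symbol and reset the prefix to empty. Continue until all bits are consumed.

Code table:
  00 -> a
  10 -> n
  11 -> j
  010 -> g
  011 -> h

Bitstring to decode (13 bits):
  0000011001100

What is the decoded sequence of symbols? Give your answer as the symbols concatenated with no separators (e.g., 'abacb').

Answer: aahaja

Derivation:
Bit 0: prefix='0' (no match yet)
Bit 1: prefix='00' -> emit 'a', reset
Bit 2: prefix='0' (no match yet)
Bit 3: prefix='00' -> emit 'a', reset
Bit 4: prefix='0' (no match yet)
Bit 5: prefix='01' (no match yet)
Bit 6: prefix='011' -> emit 'h', reset
Bit 7: prefix='0' (no match yet)
Bit 8: prefix='00' -> emit 'a', reset
Bit 9: prefix='1' (no match yet)
Bit 10: prefix='11' -> emit 'j', reset
Bit 11: prefix='0' (no match yet)
Bit 12: prefix='00' -> emit 'a', reset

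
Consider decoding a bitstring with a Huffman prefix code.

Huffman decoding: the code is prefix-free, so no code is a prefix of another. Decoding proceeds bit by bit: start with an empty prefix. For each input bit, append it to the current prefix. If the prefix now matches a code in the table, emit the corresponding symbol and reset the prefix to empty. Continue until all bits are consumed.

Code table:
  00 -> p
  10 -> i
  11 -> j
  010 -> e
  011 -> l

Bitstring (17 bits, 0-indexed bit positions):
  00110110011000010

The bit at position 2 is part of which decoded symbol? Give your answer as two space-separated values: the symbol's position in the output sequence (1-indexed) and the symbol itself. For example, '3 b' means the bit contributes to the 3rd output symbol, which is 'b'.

Answer: 2 j

Derivation:
Bit 0: prefix='0' (no match yet)
Bit 1: prefix='00' -> emit 'p', reset
Bit 2: prefix='1' (no match yet)
Bit 3: prefix='11' -> emit 'j', reset
Bit 4: prefix='0' (no match yet)
Bit 5: prefix='01' (no match yet)
Bit 6: prefix='011' -> emit 'l', reset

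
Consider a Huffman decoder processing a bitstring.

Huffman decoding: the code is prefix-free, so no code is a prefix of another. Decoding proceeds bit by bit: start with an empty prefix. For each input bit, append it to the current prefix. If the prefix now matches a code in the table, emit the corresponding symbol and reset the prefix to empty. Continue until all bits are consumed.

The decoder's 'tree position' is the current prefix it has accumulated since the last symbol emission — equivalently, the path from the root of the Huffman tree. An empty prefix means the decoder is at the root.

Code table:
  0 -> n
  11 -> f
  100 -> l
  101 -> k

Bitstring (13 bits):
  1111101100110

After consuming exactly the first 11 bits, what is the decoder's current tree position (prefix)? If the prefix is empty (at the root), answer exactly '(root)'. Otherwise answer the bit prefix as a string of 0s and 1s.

Answer: 1

Derivation:
Bit 0: prefix='1' (no match yet)
Bit 1: prefix='11' -> emit 'f', reset
Bit 2: prefix='1' (no match yet)
Bit 3: prefix='11' -> emit 'f', reset
Bit 4: prefix='1' (no match yet)
Bit 5: prefix='10' (no match yet)
Bit 6: prefix='101' -> emit 'k', reset
Bit 7: prefix='1' (no match yet)
Bit 8: prefix='10' (no match yet)
Bit 9: prefix='100' -> emit 'l', reset
Bit 10: prefix='1' (no match yet)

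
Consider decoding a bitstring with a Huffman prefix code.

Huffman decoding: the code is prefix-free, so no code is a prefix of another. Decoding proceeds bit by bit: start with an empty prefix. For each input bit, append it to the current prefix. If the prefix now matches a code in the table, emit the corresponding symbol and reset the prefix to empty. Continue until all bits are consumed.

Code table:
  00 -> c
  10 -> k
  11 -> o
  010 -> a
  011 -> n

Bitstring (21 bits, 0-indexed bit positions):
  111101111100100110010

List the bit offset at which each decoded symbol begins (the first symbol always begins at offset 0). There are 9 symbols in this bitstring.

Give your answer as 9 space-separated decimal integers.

Answer: 0 2 4 7 9 11 14 17 19

Derivation:
Bit 0: prefix='1' (no match yet)
Bit 1: prefix='11' -> emit 'o', reset
Bit 2: prefix='1' (no match yet)
Bit 3: prefix='11' -> emit 'o', reset
Bit 4: prefix='0' (no match yet)
Bit 5: prefix='01' (no match yet)
Bit 6: prefix='011' -> emit 'n', reset
Bit 7: prefix='1' (no match yet)
Bit 8: prefix='11' -> emit 'o', reset
Bit 9: prefix='1' (no match yet)
Bit 10: prefix='10' -> emit 'k', reset
Bit 11: prefix='0' (no match yet)
Bit 12: prefix='01' (no match yet)
Bit 13: prefix='010' -> emit 'a', reset
Bit 14: prefix='0' (no match yet)
Bit 15: prefix='01' (no match yet)
Bit 16: prefix='011' -> emit 'n', reset
Bit 17: prefix='0' (no match yet)
Bit 18: prefix='00' -> emit 'c', reset
Bit 19: prefix='1' (no match yet)
Bit 20: prefix='10' -> emit 'k', reset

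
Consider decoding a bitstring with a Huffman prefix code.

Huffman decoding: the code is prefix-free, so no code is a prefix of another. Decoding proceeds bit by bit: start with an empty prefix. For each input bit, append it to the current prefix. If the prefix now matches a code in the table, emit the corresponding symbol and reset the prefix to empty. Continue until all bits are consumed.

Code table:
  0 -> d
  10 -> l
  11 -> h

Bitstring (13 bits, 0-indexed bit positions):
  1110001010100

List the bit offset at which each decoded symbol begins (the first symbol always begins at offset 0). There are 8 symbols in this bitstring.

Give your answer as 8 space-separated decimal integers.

Bit 0: prefix='1' (no match yet)
Bit 1: prefix='11' -> emit 'h', reset
Bit 2: prefix='1' (no match yet)
Bit 3: prefix='10' -> emit 'l', reset
Bit 4: prefix='0' -> emit 'd', reset
Bit 5: prefix='0' -> emit 'd', reset
Bit 6: prefix='1' (no match yet)
Bit 7: prefix='10' -> emit 'l', reset
Bit 8: prefix='1' (no match yet)
Bit 9: prefix='10' -> emit 'l', reset
Bit 10: prefix='1' (no match yet)
Bit 11: prefix='10' -> emit 'l', reset
Bit 12: prefix='0' -> emit 'd', reset

Answer: 0 2 4 5 6 8 10 12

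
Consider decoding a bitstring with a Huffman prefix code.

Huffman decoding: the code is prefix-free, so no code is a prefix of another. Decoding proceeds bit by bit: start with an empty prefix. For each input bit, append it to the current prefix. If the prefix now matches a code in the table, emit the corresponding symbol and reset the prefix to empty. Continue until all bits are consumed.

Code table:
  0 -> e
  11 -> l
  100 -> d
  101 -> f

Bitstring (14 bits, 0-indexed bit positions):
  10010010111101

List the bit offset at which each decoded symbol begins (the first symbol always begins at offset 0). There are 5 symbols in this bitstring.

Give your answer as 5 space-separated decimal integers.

Answer: 0 3 6 9 11

Derivation:
Bit 0: prefix='1' (no match yet)
Bit 1: prefix='10' (no match yet)
Bit 2: prefix='100' -> emit 'd', reset
Bit 3: prefix='1' (no match yet)
Bit 4: prefix='10' (no match yet)
Bit 5: prefix='100' -> emit 'd', reset
Bit 6: prefix='1' (no match yet)
Bit 7: prefix='10' (no match yet)
Bit 8: prefix='101' -> emit 'f', reset
Bit 9: prefix='1' (no match yet)
Bit 10: prefix='11' -> emit 'l', reset
Bit 11: prefix='1' (no match yet)
Bit 12: prefix='10' (no match yet)
Bit 13: prefix='101' -> emit 'f', reset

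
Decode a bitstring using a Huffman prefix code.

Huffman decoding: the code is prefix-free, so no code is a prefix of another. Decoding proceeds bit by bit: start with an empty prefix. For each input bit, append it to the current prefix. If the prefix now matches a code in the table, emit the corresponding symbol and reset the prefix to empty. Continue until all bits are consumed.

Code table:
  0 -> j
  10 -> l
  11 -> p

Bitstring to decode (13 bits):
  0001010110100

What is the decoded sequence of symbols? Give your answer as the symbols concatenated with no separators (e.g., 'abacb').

Bit 0: prefix='0' -> emit 'j', reset
Bit 1: prefix='0' -> emit 'j', reset
Bit 2: prefix='0' -> emit 'j', reset
Bit 3: prefix='1' (no match yet)
Bit 4: prefix='10' -> emit 'l', reset
Bit 5: prefix='1' (no match yet)
Bit 6: prefix='10' -> emit 'l', reset
Bit 7: prefix='1' (no match yet)
Bit 8: prefix='11' -> emit 'p', reset
Bit 9: prefix='0' -> emit 'j', reset
Bit 10: prefix='1' (no match yet)
Bit 11: prefix='10' -> emit 'l', reset
Bit 12: prefix='0' -> emit 'j', reset

Answer: jjjllpjlj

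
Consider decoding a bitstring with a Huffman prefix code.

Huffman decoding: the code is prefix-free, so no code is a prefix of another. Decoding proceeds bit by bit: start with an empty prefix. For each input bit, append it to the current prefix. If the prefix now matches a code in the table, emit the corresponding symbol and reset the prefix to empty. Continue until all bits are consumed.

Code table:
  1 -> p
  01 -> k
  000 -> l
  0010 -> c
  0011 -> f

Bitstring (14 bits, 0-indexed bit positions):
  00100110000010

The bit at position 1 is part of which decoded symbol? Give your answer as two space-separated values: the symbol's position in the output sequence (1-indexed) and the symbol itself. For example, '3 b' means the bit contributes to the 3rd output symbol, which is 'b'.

Answer: 1 c

Derivation:
Bit 0: prefix='0' (no match yet)
Bit 1: prefix='00' (no match yet)
Bit 2: prefix='001' (no match yet)
Bit 3: prefix='0010' -> emit 'c', reset
Bit 4: prefix='0' (no match yet)
Bit 5: prefix='01' -> emit 'k', reset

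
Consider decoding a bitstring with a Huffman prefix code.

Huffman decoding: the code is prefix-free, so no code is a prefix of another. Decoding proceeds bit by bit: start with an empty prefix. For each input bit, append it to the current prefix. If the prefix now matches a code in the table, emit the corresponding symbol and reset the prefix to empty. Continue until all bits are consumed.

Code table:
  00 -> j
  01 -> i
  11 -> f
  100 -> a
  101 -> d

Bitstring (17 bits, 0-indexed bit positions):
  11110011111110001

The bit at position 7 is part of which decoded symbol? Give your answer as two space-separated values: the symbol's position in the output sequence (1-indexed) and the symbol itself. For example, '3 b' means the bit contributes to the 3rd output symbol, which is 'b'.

Bit 0: prefix='1' (no match yet)
Bit 1: prefix='11' -> emit 'f', reset
Bit 2: prefix='1' (no match yet)
Bit 3: prefix='11' -> emit 'f', reset
Bit 4: prefix='0' (no match yet)
Bit 5: prefix='00' -> emit 'j', reset
Bit 6: prefix='1' (no match yet)
Bit 7: prefix='11' -> emit 'f', reset
Bit 8: prefix='1' (no match yet)
Bit 9: prefix='11' -> emit 'f', reset
Bit 10: prefix='1' (no match yet)
Bit 11: prefix='11' -> emit 'f', reset

Answer: 4 f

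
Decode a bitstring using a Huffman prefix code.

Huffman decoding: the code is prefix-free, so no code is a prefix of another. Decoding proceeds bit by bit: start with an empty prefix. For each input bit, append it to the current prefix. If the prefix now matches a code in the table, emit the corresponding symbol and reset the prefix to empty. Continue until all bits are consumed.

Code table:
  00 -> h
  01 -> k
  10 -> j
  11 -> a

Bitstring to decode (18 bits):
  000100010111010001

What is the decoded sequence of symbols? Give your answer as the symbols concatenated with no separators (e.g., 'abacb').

Bit 0: prefix='0' (no match yet)
Bit 1: prefix='00' -> emit 'h', reset
Bit 2: prefix='0' (no match yet)
Bit 3: prefix='01' -> emit 'k', reset
Bit 4: prefix='0' (no match yet)
Bit 5: prefix='00' -> emit 'h', reset
Bit 6: prefix='0' (no match yet)
Bit 7: prefix='01' -> emit 'k', reset
Bit 8: prefix='0' (no match yet)
Bit 9: prefix='01' -> emit 'k', reset
Bit 10: prefix='1' (no match yet)
Bit 11: prefix='11' -> emit 'a', reset
Bit 12: prefix='0' (no match yet)
Bit 13: prefix='01' -> emit 'k', reset
Bit 14: prefix='0' (no match yet)
Bit 15: prefix='00' -> emit 'h', reset
Bit 16: prefix='0' (no match yet)
Bit 17: prefix='01' -> emit 'k', reset

Answer: hkhkkakhk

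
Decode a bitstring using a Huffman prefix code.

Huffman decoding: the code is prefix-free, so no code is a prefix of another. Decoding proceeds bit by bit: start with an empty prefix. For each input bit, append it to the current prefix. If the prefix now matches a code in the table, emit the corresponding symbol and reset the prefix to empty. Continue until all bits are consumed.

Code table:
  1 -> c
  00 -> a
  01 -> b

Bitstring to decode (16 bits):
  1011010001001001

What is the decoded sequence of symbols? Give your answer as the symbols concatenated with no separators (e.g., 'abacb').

Bit 0: prefix='1' -> emit 'c', reset
Bit 1: prefix='0' (no match yet)
Bit 2: prefix='01' -> emit 'b', reset
Bit 3: prefix='1' -> emit 'c', reset
Bit 4: prefix='0' (no match yet)
Bit 5: prefix='01' -> emit 'b', reset
Bit 6: prefix='0' (no match yet)
Bit 7: prefix='00' -> emit 'a', reset
Bit 8: prefix='0' (no match yet)
Bit 9: prefix='01' -> emit 'b', reset
Bit 10: prefix='0' (no match yet)
Bit 11: prefix='00' -> emit 'a', reset
Bit 12: prefix='1' -> emit 'c', reset
Bit 13: prefix='0' (no match yet)
Bit 14: prefix='00' -> emit 'a', reset
Bit 15: prefix='1' -> emit 'c', reset

Answer: cbcbabacac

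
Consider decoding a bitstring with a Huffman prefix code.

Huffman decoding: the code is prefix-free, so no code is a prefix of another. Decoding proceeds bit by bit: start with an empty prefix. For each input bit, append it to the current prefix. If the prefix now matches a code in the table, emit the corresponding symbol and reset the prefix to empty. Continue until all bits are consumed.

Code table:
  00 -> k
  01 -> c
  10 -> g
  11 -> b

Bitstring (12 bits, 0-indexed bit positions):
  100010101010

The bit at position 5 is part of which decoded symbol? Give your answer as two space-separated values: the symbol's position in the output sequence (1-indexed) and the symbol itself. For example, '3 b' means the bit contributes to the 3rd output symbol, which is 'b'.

Answer: 3 g

Derivation:
Bit 0: prefix='1' (no match yet)
Bit 1: prefix='10' -> emit 'g', reset
Bit 2: prefix='0' (no match yet)
Bit 3: prefix='00' -> emit 'k', reset
Bit 4: prefix='1' (no match yet)
Bit 5: prefix='10' -> emit 'g', reset
Bit 6: prefix='1' (no match yet)
Bit 7: prefix='10' -> emit 'g', reset
Bit 8: prefix='1' (no match yet)
Bit 9: prefix='10' -> emit 'g', reset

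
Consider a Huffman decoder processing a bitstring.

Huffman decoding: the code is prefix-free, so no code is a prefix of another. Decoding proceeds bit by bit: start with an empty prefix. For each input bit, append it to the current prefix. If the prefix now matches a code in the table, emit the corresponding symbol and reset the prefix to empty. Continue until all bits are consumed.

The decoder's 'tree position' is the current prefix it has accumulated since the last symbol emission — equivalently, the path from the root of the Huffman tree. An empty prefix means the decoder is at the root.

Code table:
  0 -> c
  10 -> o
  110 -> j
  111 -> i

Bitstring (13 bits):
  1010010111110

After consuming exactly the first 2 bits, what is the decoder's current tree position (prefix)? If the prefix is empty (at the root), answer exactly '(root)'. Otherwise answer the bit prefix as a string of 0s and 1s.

Answer: (root)

Derivation:
Bit 0: prefix='1' (no match yet)
Bit 1: prefix='10' -> emit 'o', reset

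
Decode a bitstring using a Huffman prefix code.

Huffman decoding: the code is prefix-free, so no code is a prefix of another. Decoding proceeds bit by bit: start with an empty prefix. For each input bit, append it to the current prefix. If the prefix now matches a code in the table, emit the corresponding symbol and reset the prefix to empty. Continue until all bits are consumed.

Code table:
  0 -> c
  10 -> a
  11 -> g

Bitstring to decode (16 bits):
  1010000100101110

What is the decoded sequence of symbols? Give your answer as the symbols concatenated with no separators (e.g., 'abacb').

Answer: aacccacaga

Derivation:
Bit 0: prefix='1' (no match yet)
Bit 1: prefix='10' -> emit 'a', reset
Bit 2: prefix='1' (no match yet)
Bit 3: prefix='10' -> emit 'a', reset
Bit 4: prefix='0' -> emit 'c', reset
Bit 5: prefix='0' -> emit 'c', reset
Bit 6: prefix='0' -> emit 'c', reset
Bit 7: prefix='1' (no match yet)
Bit 8: prefix='10' -> emit 'a', reset
Bit 9: prefix='0' -> emit 'c', reset
Bit 10: prefix='1' (no match yet)
Bit 11: prefix='10' -> emit 'a', reset
Bit 12: prefix='1' (no match yet)
Bit 13: prefix='11' -> emit 'g', reset
Bit 14: prefix='1' (no match yet)
Bit 15: prefix='10' -> emit 'a', reset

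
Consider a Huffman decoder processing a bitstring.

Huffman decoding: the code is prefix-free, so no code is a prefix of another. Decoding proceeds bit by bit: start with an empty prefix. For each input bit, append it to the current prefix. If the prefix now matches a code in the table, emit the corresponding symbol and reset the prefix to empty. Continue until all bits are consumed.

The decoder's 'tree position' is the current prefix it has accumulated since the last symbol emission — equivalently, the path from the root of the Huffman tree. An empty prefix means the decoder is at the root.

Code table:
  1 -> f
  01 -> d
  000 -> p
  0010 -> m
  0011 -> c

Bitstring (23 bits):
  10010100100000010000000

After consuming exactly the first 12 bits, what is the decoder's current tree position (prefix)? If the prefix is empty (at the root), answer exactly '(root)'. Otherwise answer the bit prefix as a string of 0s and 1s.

Bit 0: prefix='1' -> emit 'f', reset
Bit 1: prefix='0' (no match yet)
Bit 2: prefix='00' (no match yet)
Bit 3: prefix='001' (no match yet)
Bit 4: prefix='0010' -> emit 'm', reset
Bit 5: prefix='1' -> emit 'f', reset
Bit 6: prefix='0' (no match yet)
Bit 7: prefix='00' (no match yet)
Bit 8: prefix='001' (no match yet)
Bit 9: prefix='0010' -> emit 'm', reset
Bit 10: prefix='0' (no match yet)
Bit 11: prefix='00' (no match yet)

Answer: 00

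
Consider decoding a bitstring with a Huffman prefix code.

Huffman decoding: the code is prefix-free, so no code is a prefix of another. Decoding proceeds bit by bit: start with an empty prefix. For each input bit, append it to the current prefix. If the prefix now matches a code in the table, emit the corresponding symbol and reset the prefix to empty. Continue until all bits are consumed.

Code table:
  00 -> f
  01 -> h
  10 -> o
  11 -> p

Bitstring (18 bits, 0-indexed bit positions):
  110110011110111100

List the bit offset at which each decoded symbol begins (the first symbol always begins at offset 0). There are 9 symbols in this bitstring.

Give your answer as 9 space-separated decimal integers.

Bit 0: prefix='1' (no match yet)
Bit 1: prefix='11' -> emit 'p', reset
Bit 2: prefix='0' (no match yet)
Bit 3: prefix='01' -> emit 'h', reset
Bit 4: prefix='1' (no match yet)
Bit 5: prefix='10' -> emit 'o', reset
Bit 6: prefix='0' (no match yet)
Bit 7: prefix='01' -> emit 'h', reset
Bit 8: prefix='1' (no match yet)
Bit 9: prefix='11' -> emit 'p', reset
Bit 10: prefix='1' (no match yet)
Bit 11: prefix='10' -> emit 'o', reset
Bit 12: prefix='1' (no match yet)
Bit 13: prefix='11' -> emit 'p', reset
Bit 14: prefix='1' (no match yet)
Bit 15: prefix='11' -> emit 'p', reset
Bit 16: prefix='0' (no match yet)
Bit 17: prefix='00' -> emit 'f', reset

Answer: 0 2 4 6 8 10 12 14 16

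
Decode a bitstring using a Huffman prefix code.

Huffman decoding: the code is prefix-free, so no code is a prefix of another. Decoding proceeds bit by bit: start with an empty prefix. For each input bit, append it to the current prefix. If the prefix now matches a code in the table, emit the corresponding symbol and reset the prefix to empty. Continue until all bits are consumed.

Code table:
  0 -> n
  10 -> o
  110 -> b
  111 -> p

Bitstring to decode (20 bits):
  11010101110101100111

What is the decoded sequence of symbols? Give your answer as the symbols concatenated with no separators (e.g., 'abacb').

Answer: boopnobnp

Derivation:
Bit 0: prefix='1' (no match yet)
Bit 1: prefix='11' (no match yet)
Bit 2: prefix='110' -> emit 'b', reset
Bit 3: prefix='1' (no match yet)
Bit 4: prefix='10' -> emit 'o', reset
Bit 5: prefix='1' (no match yet)
Bit 6: prefix='10' -> emit 'o', reset
Bit 7: prefix='1' (no match yet)
Bit 8: prefix='11' (no match yet)
Bit 9: prefix='111' -> emit 'p', reset
Bit 10: prefix='0' -> emit 'n', reset
Bit 11: prefix='1' (no match yet)
Bit 12: prefix='10' -> emit 'o', reset
Bit 13: prefix='1' (no match yet)
Bit 14: prefix='11' (no match yet)
Bit 15: prefix='110' -> emit 'b', reset
Bit 16: prefix='0' -> emit 'n', reset
Bit 17: prefix='1' (no match yet)
Bit 18: prefix='11' (no match yet)
Bit 19: prefix='111' -> emit 'p', reset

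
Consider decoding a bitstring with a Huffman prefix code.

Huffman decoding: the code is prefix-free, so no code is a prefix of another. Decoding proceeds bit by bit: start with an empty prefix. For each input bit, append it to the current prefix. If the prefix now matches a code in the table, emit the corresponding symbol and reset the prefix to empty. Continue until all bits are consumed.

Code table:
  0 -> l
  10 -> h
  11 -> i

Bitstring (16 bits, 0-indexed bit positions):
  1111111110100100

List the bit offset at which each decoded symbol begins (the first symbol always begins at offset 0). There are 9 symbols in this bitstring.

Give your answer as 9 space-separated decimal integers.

Bit 0: prefix='1' (no match yet)
Bit 1: prefix='11' -> emit 'i', reset
Bit 2: prefix='1' (no match yet)
Bit 3: prefix='11' -> emit 'i', reset
Bit 4: prefix='1' (no match yet)
Bit 5: prefix='11' -> emit 'i', reset
Bit 6: prefix='1' (no match yet)
Bit 7: prefix='11' -> emit 'i', reset
Bit 8: prefix='1' (no match yet)
Bit 9: prefix='10' -> emit 'h', reset
Bit 10: prefix='1' (no match yet)
Bit 11: prefix='10' -> emit 'h', reset
Bit 12: prefix='0' -> emit 'l', reset
Bit 13: prefix='1' (no match yet)
Bit 14: prefix='10' -> emit 'h', reset
Bit 15: prefix='0' -> emit 'l', reset

Answer: 0 2 4 6 8 10 12 13 15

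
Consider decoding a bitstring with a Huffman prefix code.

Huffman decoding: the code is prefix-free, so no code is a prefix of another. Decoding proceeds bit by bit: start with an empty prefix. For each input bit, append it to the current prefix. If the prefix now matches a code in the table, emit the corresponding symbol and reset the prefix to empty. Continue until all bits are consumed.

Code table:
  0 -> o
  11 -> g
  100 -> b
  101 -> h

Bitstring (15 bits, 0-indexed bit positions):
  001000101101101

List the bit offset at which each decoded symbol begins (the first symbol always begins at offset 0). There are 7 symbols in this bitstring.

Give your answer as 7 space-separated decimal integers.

Bit 0: prefix='0' -> emit 'o', reset
Bit 1: prefix='0' -> emit 'o', reset
Bit 2: prefix='1' (no match yet)
Bit 3: prefix='10' (no match yet)
Bit 4: prefix='100' -> emit 'b', reset
Bit 5: prefix='0' -> emit 'o', reset
Bit 6: prefix='1' (no match yet)
Bit 7: prefix='10' (no match yet)
Bit 8: prefix='101' -> emit 'h', reset
Bit 9: prefix='1' (no match yet)
Bit 10: prefix='10' (no match yet)
Bit 11: prefix='101' -> emit 'h', reset
Bit 12: prefix='1' (no match yet)
Bit 13: prefix='10' (no match yet)
Bit 14: prefix='101' -> emit 'h', reset

Answer: 0 1 2 5 6 9 12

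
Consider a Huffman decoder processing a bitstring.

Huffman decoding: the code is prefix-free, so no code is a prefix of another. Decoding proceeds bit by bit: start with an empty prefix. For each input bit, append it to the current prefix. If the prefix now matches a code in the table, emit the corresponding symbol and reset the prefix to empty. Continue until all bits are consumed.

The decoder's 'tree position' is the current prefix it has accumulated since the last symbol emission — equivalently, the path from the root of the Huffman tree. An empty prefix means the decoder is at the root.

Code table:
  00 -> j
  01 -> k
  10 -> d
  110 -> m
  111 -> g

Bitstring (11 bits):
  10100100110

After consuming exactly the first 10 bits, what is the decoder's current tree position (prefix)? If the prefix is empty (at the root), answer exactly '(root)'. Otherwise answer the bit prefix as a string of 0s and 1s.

Bit 0: prefix='1' (no match yet)
Bit 1: prefix='10' -> emit 'd', reset
Bit 2: prefix='1' (no match yet)
Bit 3: prefix='10' -> emit 'd', reset
Bit 4: prefix='0' (no match yet)
Bit 5: prefix='01' -> emit 'k', reset
Bit 6: prefix='0' (no match yet)
Bit 7: prefix='00' -> emit 'j', reset
Bit 8: prefix='1' (no match yet)
Bit 9: prefix='11' (no match yet)

Answer: 11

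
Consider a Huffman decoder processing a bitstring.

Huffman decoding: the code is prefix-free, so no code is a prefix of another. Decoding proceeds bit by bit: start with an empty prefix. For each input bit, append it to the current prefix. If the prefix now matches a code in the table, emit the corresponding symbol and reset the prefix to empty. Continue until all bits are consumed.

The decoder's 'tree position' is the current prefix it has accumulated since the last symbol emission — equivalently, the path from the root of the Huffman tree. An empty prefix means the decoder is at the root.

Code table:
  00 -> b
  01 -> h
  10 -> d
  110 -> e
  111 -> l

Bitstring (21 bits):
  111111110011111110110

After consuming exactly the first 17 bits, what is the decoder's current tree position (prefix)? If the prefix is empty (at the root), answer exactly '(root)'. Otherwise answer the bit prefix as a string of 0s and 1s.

Bit 0: prefix='1' (no match yet)
Bit 1: prefix='11' (no match yet)
Bit 2: prefix='111' -> emit 'l', reset
Bit 3: prefix='1' (no match yet)
Bit 4: prefix='11' (no match yet)
Bit 5: prefix='111' -> emit 'l', reset
Bit 6: prefix='1' (no match yet)
Bit 7: prefix='11' (no match yet)
Bit 8: prefix='110' -> emit 'e', reset
Bit 9: prefix='0' (no match yet)
Bit 10: prefix='01' -> emit 'h', reset
Bit 11: prefix='1' (no match yet)
Bit 12: prefix='11' (no match yet)
Bit 13: prefix='111' -> emit 'l', reset
Bit 14: prefix='1' (no match yet)
Bit 15: prefix='11' (no match yet)
Bit 16: prefix='111' -> emit 'l', reset

Answer: (root)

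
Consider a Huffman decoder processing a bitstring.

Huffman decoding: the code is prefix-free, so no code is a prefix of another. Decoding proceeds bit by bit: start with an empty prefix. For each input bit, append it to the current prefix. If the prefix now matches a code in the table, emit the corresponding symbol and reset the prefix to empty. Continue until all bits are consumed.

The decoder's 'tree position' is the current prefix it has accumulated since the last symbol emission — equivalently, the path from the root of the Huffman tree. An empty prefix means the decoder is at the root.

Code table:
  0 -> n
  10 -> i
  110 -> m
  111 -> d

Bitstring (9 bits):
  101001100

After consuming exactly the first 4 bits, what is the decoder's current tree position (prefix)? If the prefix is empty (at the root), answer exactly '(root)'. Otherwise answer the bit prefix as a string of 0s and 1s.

Bit 0: prefix='1' (no match yet)
Bit 1: prefix='10' -> emit 'i', reset
Bit 2: prefix='1' (no match yet)
Bit 3: prefix='10' -> emit 'i', reset

Answer: (root)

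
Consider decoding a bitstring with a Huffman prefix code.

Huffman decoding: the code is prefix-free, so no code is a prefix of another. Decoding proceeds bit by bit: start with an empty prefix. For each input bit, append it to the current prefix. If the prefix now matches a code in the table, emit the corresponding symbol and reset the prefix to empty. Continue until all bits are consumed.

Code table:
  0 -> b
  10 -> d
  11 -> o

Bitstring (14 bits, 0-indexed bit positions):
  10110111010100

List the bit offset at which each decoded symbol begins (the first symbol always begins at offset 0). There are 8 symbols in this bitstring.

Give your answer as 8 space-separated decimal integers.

Answer: 0 2 4 5 7 9 11 13

Derivation:
Bit 0: prefix='1' (no match yet)
Bit 1: prefix='10' -> emit 'd', reset
Bit 2: prefix='1' (no match yet)
Bit 3: prefix='11' -> emit 'o', reset
Bit 4: prefix='0' -> emit 'b', reset
Bit 5: prefix='1' (no match yet)
Bit 6: prefix='11' -> emit 'o', reset
Bit 7: prefix='1' (no match yet)
Bit 8: prefix='10' -> emit 'd', reset
Bit 9: prefix='1' (no match yet)
Bit 10: prefix='10' -> emit 'd', reset
Bit 11: prefix='1' (no match yet)
Bit 12: prefix='10' -> emit 'd', reset
Bit 13: prefix='0' -> emit 'b', reset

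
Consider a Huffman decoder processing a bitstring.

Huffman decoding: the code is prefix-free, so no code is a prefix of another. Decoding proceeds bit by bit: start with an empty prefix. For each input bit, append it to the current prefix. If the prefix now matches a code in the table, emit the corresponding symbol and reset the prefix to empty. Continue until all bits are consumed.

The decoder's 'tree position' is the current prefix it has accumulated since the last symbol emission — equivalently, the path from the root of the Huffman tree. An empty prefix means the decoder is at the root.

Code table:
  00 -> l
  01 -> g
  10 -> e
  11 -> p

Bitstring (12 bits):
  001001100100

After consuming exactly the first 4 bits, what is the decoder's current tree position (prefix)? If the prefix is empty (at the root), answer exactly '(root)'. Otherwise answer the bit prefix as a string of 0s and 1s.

Answer: (root)

Derivation:
Bit 0: prefix='0' (no match yet)
Bit 1: prefix='00' -> emit 'l', reset
Bit 2: prefix='1' (no match yet)
Bit 3: prefix='10' -> emit 'e', reset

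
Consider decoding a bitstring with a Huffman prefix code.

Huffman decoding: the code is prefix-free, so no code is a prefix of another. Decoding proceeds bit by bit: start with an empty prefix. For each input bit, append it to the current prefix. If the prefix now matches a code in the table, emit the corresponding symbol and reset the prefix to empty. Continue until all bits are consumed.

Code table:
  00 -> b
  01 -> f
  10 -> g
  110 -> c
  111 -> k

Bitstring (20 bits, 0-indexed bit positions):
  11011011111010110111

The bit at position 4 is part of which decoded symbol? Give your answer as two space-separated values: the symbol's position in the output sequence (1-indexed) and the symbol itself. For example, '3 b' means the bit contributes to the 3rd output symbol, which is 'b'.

Answer: 2 c

Derivation:
Bit 0: prefix='1' (no match yet)
Bit 1: prefix='11' (no match yet)
Bit 2: prefix='110' -> emit 'c', reset
Bit 3: prefix='1' (no match yet)
Bit 4: prefix='11' (no match yet)
Bit 5: prefix='110' -> emit 'c', reset
Bit 6: prefix='1' (no match yet)
Bit 7: prefix='11' (no match yet)
Bit 8: prefix='111' -> emit 'k', reset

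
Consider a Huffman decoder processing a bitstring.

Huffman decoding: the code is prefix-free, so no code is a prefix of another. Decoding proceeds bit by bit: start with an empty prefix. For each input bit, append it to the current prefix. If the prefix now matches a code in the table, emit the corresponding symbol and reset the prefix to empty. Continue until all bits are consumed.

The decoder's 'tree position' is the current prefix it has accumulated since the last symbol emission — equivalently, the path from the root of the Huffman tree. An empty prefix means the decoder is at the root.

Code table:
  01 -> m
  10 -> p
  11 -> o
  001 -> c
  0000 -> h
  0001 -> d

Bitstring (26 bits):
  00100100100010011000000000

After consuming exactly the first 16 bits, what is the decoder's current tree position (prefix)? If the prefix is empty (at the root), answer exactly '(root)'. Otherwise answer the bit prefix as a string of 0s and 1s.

Answer: (root)

Derivation:
Bit 0: prefix='0' (no match yet)
Bit 1: prefix='00' (no match yet)
Bit 2: prefix='001' -> emit 'c', reset
Bit 3: prefix='0' (no match yet)
Bit 4: prefix='00' (no match yet)
Bit 5: prefix='001' -> emit 'c', reset
Bit 6: prefix='0' (no match yet)
Bit 7: prefix='00' (no match yet)
Bit 8: prefix='001' -> emit 'c', reset
Bit 9: prefix='0' (no match yet)
Bit 10: prefix='00' (no match yet)
Bit 11: prefix='000' (no match yet)
Bit 12: prefix='0001' -> emit 'd', reset
Bit 13: prefix='0' (no match yet)
Bit 14: prefix='00' (no match yet)
Bit 15: prefix='001' -> emit 'c', reset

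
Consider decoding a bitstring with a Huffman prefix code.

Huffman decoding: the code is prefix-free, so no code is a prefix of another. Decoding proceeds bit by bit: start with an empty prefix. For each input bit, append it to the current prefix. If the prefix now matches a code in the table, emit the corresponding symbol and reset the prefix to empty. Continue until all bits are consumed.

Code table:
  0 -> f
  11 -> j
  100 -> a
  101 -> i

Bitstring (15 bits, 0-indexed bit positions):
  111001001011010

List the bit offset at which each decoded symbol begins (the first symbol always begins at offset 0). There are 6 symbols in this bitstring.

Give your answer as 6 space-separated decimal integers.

Bit 0: prefix='1' (no match yet)
Bit 1: prefix='11' -> emit 'j', reset
Bit 2: prefix='1' (no match yet)
Bit 3: prefix='10' (no match yet)
Bit 4: prefix='100' -> emit 'a', reset
Bit 5: prefix='1' (no match yet)
Bit 6: prefix='10' (no match yet)
Bit 7: prefix='100' -> emit 'a', reset
Bit 8: prefix='1' (no match yet)
Bit 9: prefix='10' (no match yet)
Bit 10: prefix='101' -> emit 'i', reset
Bit 11: prefix='1' (no match yet)
Bit 12: prefix='10' (no match yet)
Bit 13: prefix='101' -> emit 'i', reset
Bit 14: prefix='0' -> emit 'f', reset

Answer: 0 2 5 8 11 14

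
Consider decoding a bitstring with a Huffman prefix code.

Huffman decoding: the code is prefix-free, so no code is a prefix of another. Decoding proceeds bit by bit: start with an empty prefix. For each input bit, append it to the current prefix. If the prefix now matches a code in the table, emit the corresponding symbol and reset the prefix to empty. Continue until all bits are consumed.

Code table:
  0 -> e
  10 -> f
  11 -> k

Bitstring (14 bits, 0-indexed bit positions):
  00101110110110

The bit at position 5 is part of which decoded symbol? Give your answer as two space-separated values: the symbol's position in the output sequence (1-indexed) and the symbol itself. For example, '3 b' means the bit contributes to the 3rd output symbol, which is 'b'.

Answer: 4 k

Derivation:
Bit 0: prefix='0' -> emit 'e', reset
Bit 1: prefix='0' -> emit 'e', reset
Bit 2: prefix='1' (no match yet)
Bit 3: prefix='10' -> emit 'f', reset
Bit 4: prefix='1' (no match yet)
Bit 5: prefix='11' -> emit 'k', reset
Bit 6: prefix='1' (no match yet)
Bit 7: prefix='10' -> emit 'f', reset
Bit 8: prefix='1' (no match yet)
Bit 9: prefix='11' -> emit 'k', reset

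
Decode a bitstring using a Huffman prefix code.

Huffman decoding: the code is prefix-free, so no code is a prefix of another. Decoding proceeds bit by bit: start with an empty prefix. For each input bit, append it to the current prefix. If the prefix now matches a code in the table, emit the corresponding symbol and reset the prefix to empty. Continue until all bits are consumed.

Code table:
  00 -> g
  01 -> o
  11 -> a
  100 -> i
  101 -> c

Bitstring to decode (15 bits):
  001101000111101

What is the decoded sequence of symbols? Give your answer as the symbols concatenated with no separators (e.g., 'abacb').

Bit 0: prefix='0' (no match yet)
Bit 1: prefix='00' -> emit 'g', reset
Bit 2: prefix='1' (no match yet)
Bit 3: prefix='11' -> emit 'a', reset
Bit 4: prefix='0' (no match yet)
Bit 5: prefix='01' -> emit 'o', reset
Bit 6: prefix='0' (no match yet)
Bit 7: prefix='00' -> emit 'g', reset
Bit 8: prefix='0' (no match yet)
Bit 9: prefix='01' -> emit 'o', reset
Bit 10: prefix='1' (no match yet)
Bit 11: prefix='11' -> emit 'a', reset
Bit 12: prefix='1' (no match yet)
Bit 13: prefix='10' (no match yet)
Bit 14: prefix='101' -> emit 'c', reset

Answer: gaogoac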